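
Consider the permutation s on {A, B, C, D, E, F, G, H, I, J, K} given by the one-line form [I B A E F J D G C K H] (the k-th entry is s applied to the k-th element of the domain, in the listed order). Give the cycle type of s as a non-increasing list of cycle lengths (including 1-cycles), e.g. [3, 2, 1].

The disjoint cycles are (A I C)(B)(D E F J K H G), with lengths 7, 3, 1 in non-increasing order.

[7, 3, 1]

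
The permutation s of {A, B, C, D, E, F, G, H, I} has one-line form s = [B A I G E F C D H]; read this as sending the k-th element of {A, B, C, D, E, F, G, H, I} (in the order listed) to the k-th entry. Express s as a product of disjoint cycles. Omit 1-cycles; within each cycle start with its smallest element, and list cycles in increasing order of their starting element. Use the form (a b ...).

(A B)(C I H D G)

From A: A → B → A, closing the cycle (A B).
Repeating from the next unused element and collecting all non-trivial cycles gives (A B)(C I H D G).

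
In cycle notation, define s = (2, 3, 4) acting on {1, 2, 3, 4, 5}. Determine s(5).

5

5 does not appear in any cycle of s, so it is a fixed point: s(5) = 5.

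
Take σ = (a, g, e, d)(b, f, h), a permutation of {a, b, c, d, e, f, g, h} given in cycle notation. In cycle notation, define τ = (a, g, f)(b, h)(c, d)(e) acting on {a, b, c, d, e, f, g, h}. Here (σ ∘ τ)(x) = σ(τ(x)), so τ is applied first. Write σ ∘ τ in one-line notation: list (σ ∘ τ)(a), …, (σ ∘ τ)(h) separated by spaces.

e b a c d g h f

Chase each element through τ then σ: a → g → e; b → h → b; c → d → a; d → c → c; e → e → d; f → a → g; g → f → h; h → b → f.
Collecting the images, σ ∘ τ = [e b a c d g h f].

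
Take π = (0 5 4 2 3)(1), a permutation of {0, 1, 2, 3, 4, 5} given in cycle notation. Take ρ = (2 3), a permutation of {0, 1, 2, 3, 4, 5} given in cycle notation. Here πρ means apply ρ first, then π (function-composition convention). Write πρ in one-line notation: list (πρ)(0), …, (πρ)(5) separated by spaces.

5 1 0 3 2 4

Chase each element through ρ then π: 0 → 0 → 5; 1 → 1 → 1; 2 → 3 → 0; 3 → 2 → 3; 4 → 4 → 2; 5 → 5 → 4.
Collecting the images, πρ = [5 1 0 3 2 4].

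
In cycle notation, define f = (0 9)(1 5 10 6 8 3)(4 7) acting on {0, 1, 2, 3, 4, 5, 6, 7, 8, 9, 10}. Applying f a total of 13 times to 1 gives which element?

1 lies in the 6-cycle (1 5 10 6 8 3).
Since the cycle has length 6, f^13 acts on it the same as f^1 (13 mod 6 = 1).
Advancing 1 step from 1: 1 → 5.

5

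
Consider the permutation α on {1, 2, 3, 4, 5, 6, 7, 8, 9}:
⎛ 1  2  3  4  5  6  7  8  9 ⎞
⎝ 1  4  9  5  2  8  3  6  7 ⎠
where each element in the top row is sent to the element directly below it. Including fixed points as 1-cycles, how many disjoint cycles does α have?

The cycle decomposition is (1)(2, 4, 5)(3, 9, 7)(6, 8), which has 4 cycles (counting 1-cycles).

4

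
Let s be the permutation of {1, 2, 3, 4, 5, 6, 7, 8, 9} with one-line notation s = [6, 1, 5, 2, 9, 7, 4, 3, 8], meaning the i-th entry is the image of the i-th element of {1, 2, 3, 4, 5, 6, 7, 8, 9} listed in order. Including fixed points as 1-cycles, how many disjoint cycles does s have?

The cycle decomposition is (1, 6, 7, 4, 2)(3, 5, 9, 8), which has 2 cycles (counting 1-cycles).

2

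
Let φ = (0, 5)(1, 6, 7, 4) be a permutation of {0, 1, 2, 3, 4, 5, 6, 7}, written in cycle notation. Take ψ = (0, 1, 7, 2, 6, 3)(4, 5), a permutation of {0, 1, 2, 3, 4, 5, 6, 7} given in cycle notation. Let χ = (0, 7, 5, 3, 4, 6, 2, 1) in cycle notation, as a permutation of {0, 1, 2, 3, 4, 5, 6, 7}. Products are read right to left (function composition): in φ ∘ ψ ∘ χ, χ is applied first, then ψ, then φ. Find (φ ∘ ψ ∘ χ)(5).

(φ ∘ ψ ∘ χ)(5) = φ(ψ(χ(5))). χ(5) = 3, then ψ(3) = 0, then φ(0) = 5, so the result is 5.

5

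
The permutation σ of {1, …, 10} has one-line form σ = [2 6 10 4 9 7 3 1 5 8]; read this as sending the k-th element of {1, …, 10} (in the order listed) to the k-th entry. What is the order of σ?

14

Decomposing into disjoint cycles gives cycle lengths 7, 2, 1.
Since disjoint cycles commute, ord(σ) = lcm(7, 2) = 14.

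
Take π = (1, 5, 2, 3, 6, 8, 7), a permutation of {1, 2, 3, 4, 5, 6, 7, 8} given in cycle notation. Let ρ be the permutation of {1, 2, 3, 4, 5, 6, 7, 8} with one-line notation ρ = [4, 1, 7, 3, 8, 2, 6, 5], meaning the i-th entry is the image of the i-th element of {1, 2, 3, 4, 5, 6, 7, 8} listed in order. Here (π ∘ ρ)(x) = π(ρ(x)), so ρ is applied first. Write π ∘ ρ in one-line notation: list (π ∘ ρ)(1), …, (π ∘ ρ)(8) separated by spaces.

4 5 1 6 7 3 8 2

(π ∘ ρ)(x) = π(ρ(x)). Computing each image: π(ρ(1)) = π(4) = 4, π(ρ(2)) = π(1) = 5, π(ρ(3)) = π(7) = 1, π(ρ(4)) = π(3) = 6, π(ρ(5)) = π(8) = 7, π(ρ(6)) = π(2) = 3, π(ρ(7)) = π(6) = 8, π(ρ(8)) = π(5) = 2.
Hence π ∘ ρ = [4 5 1 6 7 3 8 2].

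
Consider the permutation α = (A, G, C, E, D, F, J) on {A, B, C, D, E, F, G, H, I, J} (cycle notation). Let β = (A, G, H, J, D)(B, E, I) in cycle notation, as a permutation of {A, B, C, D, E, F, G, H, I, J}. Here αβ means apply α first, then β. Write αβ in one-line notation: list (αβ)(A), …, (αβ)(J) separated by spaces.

H E I F A D C J B G

Chase each element through α then β: A → G → H; B → B → E; C → E → I; D → F → F; E → D → A; F → J → D; G → C → C; H → H → J; I → I → B; J → A → G.
Collecting the images, αβ = [H E I F A D C J B G].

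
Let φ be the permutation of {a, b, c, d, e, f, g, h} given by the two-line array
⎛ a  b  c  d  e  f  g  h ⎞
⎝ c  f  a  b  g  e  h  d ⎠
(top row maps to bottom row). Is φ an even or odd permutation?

In disjoint-cycle form the cycle lengths are 6, 2.
A cycle is odd iff its length is even; φ has 2 even-length cycles, so sgn(φ) = (−1)^2 and φ is even.

even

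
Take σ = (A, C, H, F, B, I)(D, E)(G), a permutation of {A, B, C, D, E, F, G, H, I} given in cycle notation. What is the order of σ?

The disjoint cycles have lengths 6, 2, 1.
The order is lcm(6, 2) = 6.

6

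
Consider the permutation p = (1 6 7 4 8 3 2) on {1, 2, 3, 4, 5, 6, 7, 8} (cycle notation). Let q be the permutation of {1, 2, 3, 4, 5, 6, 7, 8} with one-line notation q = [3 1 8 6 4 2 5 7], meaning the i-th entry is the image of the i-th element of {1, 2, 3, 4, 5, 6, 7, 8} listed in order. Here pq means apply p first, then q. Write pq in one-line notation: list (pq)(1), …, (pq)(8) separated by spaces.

2 3 1 7 4 5 6 8

For each element, apply p then q: 1 → 6 → 2; 2 → 1 → 3; 3 → 2 → 1; 4 → 8 → 7; 5 → 5 → 4; 6 → 7 → 5; 7 → 4 → 6; 8 → 3 → 8.
Collecting the images, pq = [2 3 1 7 4 5 6 8].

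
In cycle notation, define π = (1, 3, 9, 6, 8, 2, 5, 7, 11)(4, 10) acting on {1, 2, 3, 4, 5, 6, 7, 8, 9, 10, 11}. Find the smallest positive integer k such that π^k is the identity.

The disjoint cycles have lengths 9, 2.
The order of π is the least common multiple of its cycle lengths: lcm(9, 2) = 18.

18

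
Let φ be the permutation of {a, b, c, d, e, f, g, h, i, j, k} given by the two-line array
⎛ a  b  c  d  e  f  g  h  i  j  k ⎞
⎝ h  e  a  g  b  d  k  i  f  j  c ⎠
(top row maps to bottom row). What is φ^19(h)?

Tracing h → i → … returns to h after 8 steps, so h lies in an 8-cycle (a h i f d g k c).
Powers repeat with period 8 on this cycle, and 19 mod 8 = 3, so φ^19(h) = φ^3(h).
Stepping 3 places around the cycle: h → i → f → d.

d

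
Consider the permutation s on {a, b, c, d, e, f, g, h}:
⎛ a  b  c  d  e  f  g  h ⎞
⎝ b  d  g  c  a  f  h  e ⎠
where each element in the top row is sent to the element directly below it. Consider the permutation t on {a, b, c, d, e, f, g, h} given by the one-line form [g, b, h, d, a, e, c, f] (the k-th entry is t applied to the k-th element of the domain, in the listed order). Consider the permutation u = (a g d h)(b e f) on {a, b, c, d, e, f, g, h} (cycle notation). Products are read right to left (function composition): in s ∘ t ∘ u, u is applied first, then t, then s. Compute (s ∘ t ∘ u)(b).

Apply the permutations in order: u(b) = e, then t(e) = a, then s(a) = b. So (s ∘ t ∘ u)(b) = b.

b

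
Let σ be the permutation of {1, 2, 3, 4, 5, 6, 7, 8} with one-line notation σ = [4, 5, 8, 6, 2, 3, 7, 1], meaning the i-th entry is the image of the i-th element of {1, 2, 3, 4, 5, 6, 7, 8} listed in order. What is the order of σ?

10

Decomposing into disjoint cycles gives cycle lengths 5, 2, 1.
The order of σ is the least common multiple of its cycle lengths: lcm(5, 2) = 10.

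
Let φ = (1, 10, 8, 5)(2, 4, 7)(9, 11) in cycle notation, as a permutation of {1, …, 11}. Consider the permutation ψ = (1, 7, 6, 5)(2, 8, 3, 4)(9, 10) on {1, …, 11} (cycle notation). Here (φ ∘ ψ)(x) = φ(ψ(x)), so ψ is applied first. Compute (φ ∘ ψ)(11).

9

ψ(11) = 11, then φ(11) = 9; composing gives (φ ∘ ψ)(11) = 9.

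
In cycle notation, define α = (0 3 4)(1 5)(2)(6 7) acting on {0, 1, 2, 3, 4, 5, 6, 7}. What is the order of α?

The disjoint cycles have lengths 3, 2, 2, 1.
Since disjoint cycles commute, ord(α) = lcm(3, 2, 2) = 6.

6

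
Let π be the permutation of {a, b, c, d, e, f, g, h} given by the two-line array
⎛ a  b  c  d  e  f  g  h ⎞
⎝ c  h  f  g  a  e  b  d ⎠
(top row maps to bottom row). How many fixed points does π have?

0

No element satisfies π(x) = x, so there are 0 fixed points.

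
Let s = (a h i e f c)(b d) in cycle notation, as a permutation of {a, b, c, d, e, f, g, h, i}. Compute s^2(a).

a lies in the 6-cycle (a h i e f c).
Advancing 2 steps from a: a → h → i.

i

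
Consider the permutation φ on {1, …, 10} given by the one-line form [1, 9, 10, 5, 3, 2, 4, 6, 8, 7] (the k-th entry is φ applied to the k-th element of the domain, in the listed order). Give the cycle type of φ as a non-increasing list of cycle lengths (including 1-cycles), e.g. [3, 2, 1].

The disjoint cycles are (1)(2 9 8 6)(3 10 7 4 5), with lengths 5, 4, 1 in non-increasing order.

[5, 4, 1]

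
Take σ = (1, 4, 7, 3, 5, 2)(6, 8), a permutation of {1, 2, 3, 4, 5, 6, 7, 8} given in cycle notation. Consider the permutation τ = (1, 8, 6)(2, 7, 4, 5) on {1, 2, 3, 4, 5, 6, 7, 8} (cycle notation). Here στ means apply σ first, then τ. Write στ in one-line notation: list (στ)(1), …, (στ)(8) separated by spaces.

5 8 2 4 7 6 3 1

(στ)(x) = τ(σ(x)). Computing each image: τ(σ(1)) = τ(4) = 5, τ(σ(2)) = τ(1) = 8, τ(σ(3)) = τ(5) = 2, τ(σ(4)) = τ(7) = 4, τ(σ(5)) = τ(2) = 7, τ(σ(6)) = τ(8) = 6, τ(σ(7)) = τ(3) = 3, τ(σ(8)) = τ(6) = 1.
Hence στ = [5 8 2 4 7 6 3 1].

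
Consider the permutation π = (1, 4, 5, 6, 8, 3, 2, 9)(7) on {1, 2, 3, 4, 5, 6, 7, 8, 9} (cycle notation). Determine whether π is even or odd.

odd

The cycle lengths are 8, 1.
A cycle of length ℓ contributes ℓ−1 transpositions, so π is a product of 7 transpositions — odd.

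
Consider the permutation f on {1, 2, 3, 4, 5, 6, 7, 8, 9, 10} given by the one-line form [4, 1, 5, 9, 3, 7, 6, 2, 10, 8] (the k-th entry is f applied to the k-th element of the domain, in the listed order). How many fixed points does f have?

0

No element satisfies f(x) = x, so there are 0 fixed points.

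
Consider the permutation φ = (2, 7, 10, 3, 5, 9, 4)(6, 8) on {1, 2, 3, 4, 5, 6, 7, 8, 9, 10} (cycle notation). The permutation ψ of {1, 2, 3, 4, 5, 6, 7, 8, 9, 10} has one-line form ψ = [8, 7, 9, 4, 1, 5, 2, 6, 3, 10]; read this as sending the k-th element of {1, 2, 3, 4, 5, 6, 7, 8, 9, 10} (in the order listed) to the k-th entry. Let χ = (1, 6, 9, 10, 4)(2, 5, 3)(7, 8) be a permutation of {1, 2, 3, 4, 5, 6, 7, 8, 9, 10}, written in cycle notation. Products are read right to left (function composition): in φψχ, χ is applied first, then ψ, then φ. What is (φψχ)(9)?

(φψχ)(9) = φ(ψ(χ(9))). χ(9) = 10, then ψ(10) = 10, then φ(10) = 3, so the result is 3.

3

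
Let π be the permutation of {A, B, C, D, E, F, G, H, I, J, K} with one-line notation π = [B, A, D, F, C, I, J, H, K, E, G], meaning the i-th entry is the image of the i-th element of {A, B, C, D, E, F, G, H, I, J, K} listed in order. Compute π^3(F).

G

Tracing F → I → … returns to F after 8 steps, so F lies in an 8-cycle (C D F I K G J E).
Stepping 3 places around the cycle: F → I → K → G.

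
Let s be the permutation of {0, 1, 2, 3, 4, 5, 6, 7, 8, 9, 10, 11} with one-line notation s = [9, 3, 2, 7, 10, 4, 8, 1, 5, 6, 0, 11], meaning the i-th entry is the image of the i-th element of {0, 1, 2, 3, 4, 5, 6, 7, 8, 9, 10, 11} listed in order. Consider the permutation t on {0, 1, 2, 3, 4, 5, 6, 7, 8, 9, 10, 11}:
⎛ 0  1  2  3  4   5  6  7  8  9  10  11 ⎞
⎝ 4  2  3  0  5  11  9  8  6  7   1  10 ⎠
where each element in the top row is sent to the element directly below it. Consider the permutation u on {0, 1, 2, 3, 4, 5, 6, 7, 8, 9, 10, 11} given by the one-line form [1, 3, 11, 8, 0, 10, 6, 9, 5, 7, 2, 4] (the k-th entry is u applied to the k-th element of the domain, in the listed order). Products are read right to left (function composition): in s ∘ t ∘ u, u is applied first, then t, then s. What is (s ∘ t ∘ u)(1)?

Chase 1: u(1) = 3; t(3) = 0; s(0) = 9. Hence (s ∘ t ∘ u)(1) = 9.

9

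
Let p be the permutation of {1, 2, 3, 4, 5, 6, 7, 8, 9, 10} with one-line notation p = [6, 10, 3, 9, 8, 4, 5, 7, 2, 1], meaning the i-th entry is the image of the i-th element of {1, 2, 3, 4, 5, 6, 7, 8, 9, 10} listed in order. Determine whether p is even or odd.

In disjoint-cycle form the cycle lengths are 6, 3, 1.
A cycle is odd iff its length is even; p has 1 even-length cycle, so sgn(p) = (−1)^1 and p is odd.

odd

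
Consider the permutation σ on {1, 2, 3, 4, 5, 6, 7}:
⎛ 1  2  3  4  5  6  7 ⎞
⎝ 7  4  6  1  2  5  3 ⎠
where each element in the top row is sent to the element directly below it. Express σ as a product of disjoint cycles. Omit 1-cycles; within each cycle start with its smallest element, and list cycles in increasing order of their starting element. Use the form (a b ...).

(1 7 3 6 5 2 4)

Iterating σ from 1 gives 1 → 7 → 3 → 6 → 5 → 2 → 4 → 1; that is the 7-cycle (1 7 3 6 5 2 4).
Repeating from the next unused element and collecting all non-trivial cycles gives (1 7 3 6 5 2 4).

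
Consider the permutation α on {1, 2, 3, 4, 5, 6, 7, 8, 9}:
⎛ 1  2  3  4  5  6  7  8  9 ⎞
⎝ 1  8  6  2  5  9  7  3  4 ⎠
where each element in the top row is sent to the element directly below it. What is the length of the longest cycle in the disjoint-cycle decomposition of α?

Decomposing into disjoint cycles gives (2, 8, 3, 6, 9, 4); the longest has length 6.

6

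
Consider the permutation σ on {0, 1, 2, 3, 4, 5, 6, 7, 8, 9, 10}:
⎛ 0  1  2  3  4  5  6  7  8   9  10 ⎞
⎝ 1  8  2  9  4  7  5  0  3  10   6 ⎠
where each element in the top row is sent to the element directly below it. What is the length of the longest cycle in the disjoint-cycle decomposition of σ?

Decomposing into disjoint cycles gives (0, 1, 8, 3, 9, 10, 6, 5, 7); the longest has length 9.

9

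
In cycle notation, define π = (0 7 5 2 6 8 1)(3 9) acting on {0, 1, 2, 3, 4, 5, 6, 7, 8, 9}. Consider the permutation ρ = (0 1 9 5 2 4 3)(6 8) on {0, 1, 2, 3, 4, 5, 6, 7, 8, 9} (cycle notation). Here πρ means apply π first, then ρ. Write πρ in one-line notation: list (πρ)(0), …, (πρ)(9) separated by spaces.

For each element, apply π then ρ: 0 → 7 → 7; 1 → 0 → 1; 2 → 6 → 8; 3 → 9 → 5; 4 → 4 → 3; 5 → 2 → 4; 6 → 8 → 6; 7 → 5 → 2; 8 → 1 → 9; 9 → 3 → 0.
Collecting the images, πρ = [7 1 8 5 3 4 6 2 9 0].

7 1 8 5 3 4 6 2 9 0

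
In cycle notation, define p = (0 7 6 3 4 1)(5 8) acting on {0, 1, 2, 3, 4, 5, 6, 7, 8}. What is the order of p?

6

The disjoint cycles have lengths 6, 2, 1.
The order of p is the least common multiple of its cycle lengths: lcm(6, 2) = 6.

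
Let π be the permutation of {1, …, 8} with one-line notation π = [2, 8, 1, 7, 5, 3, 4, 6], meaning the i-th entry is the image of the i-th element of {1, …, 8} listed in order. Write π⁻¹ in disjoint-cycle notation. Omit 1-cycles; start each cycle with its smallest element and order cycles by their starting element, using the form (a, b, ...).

(1, 3, 6, 8, 2)(4, 7)

First write π in disjoint cycles: (1, 2, 8, 6, 3)(4, 7).
The inverse reverses every cycle; in canonical form, π⁻¹ = (1, 3, 6, 8, 2)(4, 7).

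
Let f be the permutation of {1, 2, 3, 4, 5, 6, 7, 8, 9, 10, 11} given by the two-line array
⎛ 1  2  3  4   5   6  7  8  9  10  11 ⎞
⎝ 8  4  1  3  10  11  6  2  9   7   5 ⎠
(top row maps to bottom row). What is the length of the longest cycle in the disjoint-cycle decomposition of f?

5

Decomposing into disjoint cycles gives (1, 8, 2, 4, 3)(5, 10, 7, 6, 11); the longest has length 5.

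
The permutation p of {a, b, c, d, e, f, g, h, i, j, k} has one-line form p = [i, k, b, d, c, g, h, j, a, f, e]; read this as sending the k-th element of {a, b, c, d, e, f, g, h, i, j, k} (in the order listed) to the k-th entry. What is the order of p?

4

Writing p as disjoint cycles, the cycle lengths are 4, 4, 2, 1.
The order is lcm(4, 4, 2) = 4.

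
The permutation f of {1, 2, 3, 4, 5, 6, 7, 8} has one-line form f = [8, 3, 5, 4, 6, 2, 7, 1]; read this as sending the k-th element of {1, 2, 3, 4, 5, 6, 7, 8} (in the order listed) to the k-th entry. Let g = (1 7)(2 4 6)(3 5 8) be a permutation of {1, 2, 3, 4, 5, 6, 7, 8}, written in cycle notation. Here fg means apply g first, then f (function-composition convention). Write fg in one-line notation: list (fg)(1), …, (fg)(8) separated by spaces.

(fg)(x) = f(g(x)). Computing each image: f(g(1)) = f(7) = 7, f(g(2)) = f(4) = 4, f(g(3)) = f(5) = 6, f(g(4)) = f(6) = 2, f(g(5)) = f(8) = 1, f(g(6)) = f(2) = 3, f(g(7)) = f(1) = 8, f(g(8)) = f(3) = 5.
Hence fg = [7 4 6 2 1 3 8 5].

7 4 6 2 1 3 8 5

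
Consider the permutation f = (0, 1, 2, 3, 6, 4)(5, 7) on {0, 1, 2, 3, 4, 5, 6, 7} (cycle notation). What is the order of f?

The cycle type of f is (6, 2).
The order is lcm(6, 2) = 6.

6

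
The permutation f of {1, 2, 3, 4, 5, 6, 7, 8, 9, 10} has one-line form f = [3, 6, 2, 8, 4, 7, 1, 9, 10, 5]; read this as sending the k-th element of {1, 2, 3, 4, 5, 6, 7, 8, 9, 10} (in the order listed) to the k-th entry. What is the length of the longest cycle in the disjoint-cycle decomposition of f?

5

Decomposing into disjoint cycles gives (1, 3, 2, 6, 7)(4, 8, 9, 10, 5); the longest has length 5.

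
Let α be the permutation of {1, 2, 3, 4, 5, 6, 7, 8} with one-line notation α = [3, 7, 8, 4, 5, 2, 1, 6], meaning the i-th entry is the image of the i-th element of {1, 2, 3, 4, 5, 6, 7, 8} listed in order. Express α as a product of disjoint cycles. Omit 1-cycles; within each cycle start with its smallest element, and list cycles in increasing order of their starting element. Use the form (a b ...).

(1 3 8 6 2 7)

Iterating α from 1 gives 1 → 3 → 8 → 6 → 2 → 7 → 1; that is the 6-cycle (1 3 8 6 2 7).
Repeating from the next unused element and collecting all non-trivial cycles gives (1 3 8 6 2 7).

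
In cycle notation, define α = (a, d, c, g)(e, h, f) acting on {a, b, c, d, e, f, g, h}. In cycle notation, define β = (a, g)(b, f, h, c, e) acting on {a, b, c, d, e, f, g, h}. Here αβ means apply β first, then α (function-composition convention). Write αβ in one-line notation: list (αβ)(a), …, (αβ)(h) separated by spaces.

a e h c b f d g

(αβ)(x) = α(β(x)). Computing each image: α(β(a)) = α(g) = a, α(β(b)) = α(f) = e, α(β(c)) = α(e) = h, α(β(d)) = α(d) = c, α(β(e)) = α(b) = b, α(β(f)) = α(h) = f, α(β(g)) = α(a) = d, α(β(h)) = α(c) = g.
Hence αβ = [a e h c b f d g].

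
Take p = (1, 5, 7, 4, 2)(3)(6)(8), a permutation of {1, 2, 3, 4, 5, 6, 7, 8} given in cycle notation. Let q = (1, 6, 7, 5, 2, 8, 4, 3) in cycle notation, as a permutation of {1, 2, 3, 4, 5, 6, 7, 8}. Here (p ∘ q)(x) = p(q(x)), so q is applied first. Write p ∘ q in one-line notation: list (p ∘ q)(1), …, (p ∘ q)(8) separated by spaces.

6 8 5 3 1 4 7 2

Chase each element through q then p: 1 → 6 → 6; 2 → 8 → 8; 3 → 1 → 5; 4 → 3 → 3; 5 → 2 → 1; 6 → 7 → 4; 7 → 5 → 7; 8 → 4 → 2.
So p ∘ q in one-line form is 6 8 5 3 1 4 7 2.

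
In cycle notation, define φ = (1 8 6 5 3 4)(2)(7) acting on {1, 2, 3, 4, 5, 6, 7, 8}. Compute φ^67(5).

5 lies in the 6-cycle (1 8 6 5 3 4).
Since the cycle has length 6, φ^67 acts on it the same as φ^1 (67 mod 6 = 1).
Advancing 1 step from 5: 5 → 3.

3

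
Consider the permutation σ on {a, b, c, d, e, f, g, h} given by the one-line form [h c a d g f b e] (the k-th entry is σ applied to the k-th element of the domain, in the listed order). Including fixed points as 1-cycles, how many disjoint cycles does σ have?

3

The cycle decomposition is (a h e g b c)(d)(f), which has 3 cycles (counting 1-cycles).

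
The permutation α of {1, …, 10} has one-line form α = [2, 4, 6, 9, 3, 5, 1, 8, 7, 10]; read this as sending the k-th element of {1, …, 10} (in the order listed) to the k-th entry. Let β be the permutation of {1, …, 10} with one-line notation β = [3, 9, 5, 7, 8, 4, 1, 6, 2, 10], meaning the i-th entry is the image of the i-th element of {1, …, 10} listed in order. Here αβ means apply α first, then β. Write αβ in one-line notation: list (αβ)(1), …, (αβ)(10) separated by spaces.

9 7 4 2 5 8 3 6 1 10

For each element, apply α then β: 1 → 2 → 9; 2 → 4 → 7; 3 → 6 → 4; 4 → 9 → 2; 5 → 3 → 5; 6 → 5 → 8; 7 → 1 → 3; 8 → 8 → 6; 9 → 7 → 1; 10 → 10 → 10.
Collecting the images, αβ = [9 7 4 2 5 8 3 6 1 10].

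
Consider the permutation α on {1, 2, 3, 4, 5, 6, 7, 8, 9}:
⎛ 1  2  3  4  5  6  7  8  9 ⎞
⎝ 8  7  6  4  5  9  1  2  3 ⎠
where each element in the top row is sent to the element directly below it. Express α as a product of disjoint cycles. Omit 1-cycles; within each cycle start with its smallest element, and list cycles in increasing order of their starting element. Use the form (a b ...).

(1 8 2 7)(3 6 9)

Iterating α from 1 gives 1 → 8 → 2 → 7 → 1; that is the 4-cycle (1 8 2 7).
Repeating from the next unused element and collecting all non-trivial cycles gives (1 8 2 7)(3 6 9).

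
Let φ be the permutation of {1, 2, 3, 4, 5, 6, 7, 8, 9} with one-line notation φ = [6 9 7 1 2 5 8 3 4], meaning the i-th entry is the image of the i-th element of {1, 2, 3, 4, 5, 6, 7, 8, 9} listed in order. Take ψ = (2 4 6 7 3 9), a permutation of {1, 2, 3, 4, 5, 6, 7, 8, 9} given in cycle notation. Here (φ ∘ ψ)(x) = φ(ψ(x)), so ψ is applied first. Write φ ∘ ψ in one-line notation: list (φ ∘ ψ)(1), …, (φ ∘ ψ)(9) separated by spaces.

6 1 4 5 2 8 7 3 9

(φ ∘ ψ)(x) = φ(ψ(x)). Computing each image: φ(ψ(1)) = φ(1) = 6, φ(ψ(2)) = φ(4) = 1, φ(ψ(3)) = φ(9) = 4, φ(ψ(4)) = φ(6) = 5, φ(ψ(5)) = φ(5) = 2, φ(ψ(6)) = φ(7) = 8, φ(ψ(7)) = φ(3) = 7, φ(ψ(8)) = φ(8) = 3, φ(ψ(9)) = φ(2) = 9.
Hence φ ∘ ψ = [6 1 4 5 2 8 7 3 9].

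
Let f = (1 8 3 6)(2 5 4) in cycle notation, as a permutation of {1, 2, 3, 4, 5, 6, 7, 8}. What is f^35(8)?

1

8 lies in the 4-cycle (1 8 3 6).
Since the cycle has length 4, f^35 acts on it the same as f^3 (35 mod 4 = 3).
Advancing 3 steps from 8: 8 → 3 → 6 → 1.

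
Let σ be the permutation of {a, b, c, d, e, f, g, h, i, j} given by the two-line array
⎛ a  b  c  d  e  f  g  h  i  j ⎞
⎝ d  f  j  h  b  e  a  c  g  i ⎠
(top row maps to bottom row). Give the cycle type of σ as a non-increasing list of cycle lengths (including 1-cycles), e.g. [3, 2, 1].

The disjoint cycles are (a d h c j i g)(b f e), with lengths 7, 3 in non-increasing order.

[7, 3]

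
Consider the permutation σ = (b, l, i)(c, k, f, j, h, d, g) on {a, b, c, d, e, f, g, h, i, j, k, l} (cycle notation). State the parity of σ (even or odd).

The cycle lengths are 7, 3, 1, 1.
A cycle is odd iff its length is even; σ has 0 even-length cycles, so sgn(σ) = (−1)^0 and σ is even.

even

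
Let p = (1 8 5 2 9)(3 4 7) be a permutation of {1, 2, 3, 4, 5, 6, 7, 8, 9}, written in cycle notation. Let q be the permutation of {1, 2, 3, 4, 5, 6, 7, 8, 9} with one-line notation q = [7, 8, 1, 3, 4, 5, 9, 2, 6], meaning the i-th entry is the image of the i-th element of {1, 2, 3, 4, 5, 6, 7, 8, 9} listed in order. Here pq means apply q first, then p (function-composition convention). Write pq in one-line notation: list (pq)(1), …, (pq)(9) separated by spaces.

(pq)(x) = p(q(x)). Computing each image: p(q(1)) = p(7) = 3, p(q(2)) = p(8) = 5, p(q(3)) = p(1) = 8, p(q(4)) = p(3) = 4, p(q(5)) = p(4) = 7, p(q(6)) = p(5) = 2, p(q(7)) = p(9) = 1, p(q(8)) = p(2) = 9, p(q(9)) = p(6) = 6.
Hence pq = [3 5 8 4 7 2 1 9 6].

3 5 8 4 7 2 1 9 6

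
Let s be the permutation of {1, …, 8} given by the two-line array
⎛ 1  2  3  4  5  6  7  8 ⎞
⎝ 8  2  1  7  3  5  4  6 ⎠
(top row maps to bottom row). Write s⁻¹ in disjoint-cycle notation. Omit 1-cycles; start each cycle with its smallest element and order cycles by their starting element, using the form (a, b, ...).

The cycle decomposition of s is (1, 8, 6, 5, 3)(4, 7).
Reversing each cycle (and rotating so the smallest element leads) gives s⁻¹ = (1, 3, 5, 6, 8)(4, 7).

(1, 3, 5, 6, 8)(4, 7)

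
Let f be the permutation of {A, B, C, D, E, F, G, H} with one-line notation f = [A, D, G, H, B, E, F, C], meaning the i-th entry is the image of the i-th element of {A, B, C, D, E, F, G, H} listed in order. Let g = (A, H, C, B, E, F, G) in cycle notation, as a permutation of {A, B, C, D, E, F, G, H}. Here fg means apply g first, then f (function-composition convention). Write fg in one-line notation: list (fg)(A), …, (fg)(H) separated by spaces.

Chase each element through g then f: A → H → C; B → E → B; C → B → D; D → D → H; E → F → E; F → G → F; G → A → A; H → C → G.
Collecting the images, fg = [C B D H E F A G].

C B D H E F A G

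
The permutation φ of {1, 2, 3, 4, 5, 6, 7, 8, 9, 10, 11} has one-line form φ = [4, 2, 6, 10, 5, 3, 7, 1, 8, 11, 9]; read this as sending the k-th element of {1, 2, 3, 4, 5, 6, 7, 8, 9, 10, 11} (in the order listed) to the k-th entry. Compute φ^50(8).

4

Tracing 8 → 1 → … returns to 8 after 6 steps, so 8 lies in a 6-cycle (1, 4, 10, 11, 9, 8).
Since the cycle has length 6, φ^50 acts on it the same as φ^2 (50 mod 6 = 2).
Advancing 2 steps from 8: 8 → 1 → 4.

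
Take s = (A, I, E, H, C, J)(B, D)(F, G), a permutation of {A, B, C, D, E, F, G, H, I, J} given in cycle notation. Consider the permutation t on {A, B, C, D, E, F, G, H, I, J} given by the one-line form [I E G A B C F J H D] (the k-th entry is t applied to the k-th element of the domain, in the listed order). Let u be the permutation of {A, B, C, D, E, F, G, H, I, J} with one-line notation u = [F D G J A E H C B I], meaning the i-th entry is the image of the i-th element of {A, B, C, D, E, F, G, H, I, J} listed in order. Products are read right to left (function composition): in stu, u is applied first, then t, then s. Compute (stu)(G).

Apply the permutations in order: u(G) = H, then t(H) = J, then s(J) = A. So (stu)(G) = A.

A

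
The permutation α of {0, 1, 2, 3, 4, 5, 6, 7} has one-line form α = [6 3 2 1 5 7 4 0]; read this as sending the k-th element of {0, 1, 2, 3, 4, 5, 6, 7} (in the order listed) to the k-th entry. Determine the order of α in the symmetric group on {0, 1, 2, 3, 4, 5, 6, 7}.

Writing α as disjoint cycles, the cycle lengths are 5, 2, 1.
The order of α is the least common multiple of its cycle lengths: lcm(5, 2) = 10.

10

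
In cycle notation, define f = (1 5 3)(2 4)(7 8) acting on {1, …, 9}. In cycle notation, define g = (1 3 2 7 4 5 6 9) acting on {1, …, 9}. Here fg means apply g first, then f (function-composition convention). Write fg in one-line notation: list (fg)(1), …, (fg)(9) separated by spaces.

(fg)(x) = f(g(x)). Computing each image: f(g(1)) = f(3) = 1, f(g(2)) = f(7) = 8, f(g(3)) = f(2) = 4, f(g(4)) = f(5) = 3, f(g(5)) = f(6) = 6, f(g(6)) = f(9) = 9, f(g(7)) = f(4) = 2, f(g(8)) = f(8) = 7, f(g(9)) = f(1) = 5.
Hence fg = [1 8 4 3 6 9 2 7 5].

1 8 4 3 6 9 2 7 5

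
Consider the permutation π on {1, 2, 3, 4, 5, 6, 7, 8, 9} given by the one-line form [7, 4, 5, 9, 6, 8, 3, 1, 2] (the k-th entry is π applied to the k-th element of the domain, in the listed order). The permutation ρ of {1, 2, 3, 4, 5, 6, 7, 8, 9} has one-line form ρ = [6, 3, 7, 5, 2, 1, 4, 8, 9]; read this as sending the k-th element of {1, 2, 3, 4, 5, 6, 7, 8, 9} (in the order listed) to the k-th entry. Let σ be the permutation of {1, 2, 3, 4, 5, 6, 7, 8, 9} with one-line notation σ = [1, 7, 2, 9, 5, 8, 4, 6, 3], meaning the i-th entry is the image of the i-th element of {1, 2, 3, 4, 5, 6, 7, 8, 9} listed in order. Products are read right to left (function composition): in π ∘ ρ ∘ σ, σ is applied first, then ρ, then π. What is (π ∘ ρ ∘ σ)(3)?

5

Apply the permutations in order: σ(3) = 2, then ρ(2) = 3, then π(3) = 5. So (π ∘ ρ ∘ σ)(3) = 5.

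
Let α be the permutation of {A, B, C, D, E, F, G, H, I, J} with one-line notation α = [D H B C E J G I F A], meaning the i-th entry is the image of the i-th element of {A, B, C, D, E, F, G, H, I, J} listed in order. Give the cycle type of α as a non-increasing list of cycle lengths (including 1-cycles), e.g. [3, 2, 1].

[8, 1, 1]

The disjoint cycles are (A, D, C, B, H, I, F, J)(E)(G), with lengths 8, 1, 1 in non-increasing order.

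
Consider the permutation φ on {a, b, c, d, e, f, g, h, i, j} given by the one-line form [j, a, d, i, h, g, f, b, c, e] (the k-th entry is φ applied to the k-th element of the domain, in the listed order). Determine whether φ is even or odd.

In disjoint-cycle form the cycle lengths are 5, 3, 2.
A cycle of length ℓ contributes ℓ−1 transpositions, so φ is a product of 4 + 2 + 1 = 7 transpositions — odd.

odd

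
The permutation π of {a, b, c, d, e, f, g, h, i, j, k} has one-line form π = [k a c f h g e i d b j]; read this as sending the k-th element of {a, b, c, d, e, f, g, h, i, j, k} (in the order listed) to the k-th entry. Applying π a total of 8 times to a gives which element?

a

Tracing a → k → … returns to a after 4 steps, so a lies in a 4-cycle (a k j b).
Powers repeat with period 4 on this cycle, and 8 mod 4 = 0, so π^8(a) = π^0(a).
So π^8(a) = a.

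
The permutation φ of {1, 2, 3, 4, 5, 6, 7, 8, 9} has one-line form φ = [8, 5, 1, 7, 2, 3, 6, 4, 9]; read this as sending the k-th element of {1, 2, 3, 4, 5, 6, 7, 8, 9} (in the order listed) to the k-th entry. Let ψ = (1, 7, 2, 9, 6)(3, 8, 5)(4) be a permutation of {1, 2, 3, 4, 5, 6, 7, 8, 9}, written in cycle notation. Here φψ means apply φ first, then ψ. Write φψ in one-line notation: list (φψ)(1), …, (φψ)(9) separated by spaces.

5 3 7 2 9 8 1 4 6

(φψ)(x) = ψ(φ(x)). Computing each image: ψ(φ(1)) = ψ(8) = 5, ψ(φ(2)) = ψ(5) = 3, ψ(φ(3)) = ψ(1) = 7, ψ(φ(4)) = ψ(7) = 2, ψ(φ(5)) = ψ(2) = 9, ψ(φ(6)) = ψ(3) = 8, ψ(φ(7)) = ψ(6) = 1, ψ(φ(8)) = ψ(4) = 4, ψ(φ(9)) = ψ(9) = 6.
Hence φψ = [5 3 7 2 9 8 1 4 6].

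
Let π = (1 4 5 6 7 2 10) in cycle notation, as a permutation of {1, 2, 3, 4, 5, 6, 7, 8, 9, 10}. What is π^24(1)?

1 lies in the 7-cycle (1 4 5 6 7 2 10).
Since the cycle has length 7, π^24 acts on it the same as π^3 (24 mod 7 = 3).
Advancing 3 steps from 1: 1 → 4 → 5 → 6.

6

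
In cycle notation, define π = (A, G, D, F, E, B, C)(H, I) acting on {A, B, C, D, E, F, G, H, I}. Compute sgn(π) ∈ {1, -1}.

The cycle lengths are 7, 2.
A cycle is odd iff its length is even; π has 1 even-length cycle, so sgn(π) = (−1)^1 and π is odd.

-1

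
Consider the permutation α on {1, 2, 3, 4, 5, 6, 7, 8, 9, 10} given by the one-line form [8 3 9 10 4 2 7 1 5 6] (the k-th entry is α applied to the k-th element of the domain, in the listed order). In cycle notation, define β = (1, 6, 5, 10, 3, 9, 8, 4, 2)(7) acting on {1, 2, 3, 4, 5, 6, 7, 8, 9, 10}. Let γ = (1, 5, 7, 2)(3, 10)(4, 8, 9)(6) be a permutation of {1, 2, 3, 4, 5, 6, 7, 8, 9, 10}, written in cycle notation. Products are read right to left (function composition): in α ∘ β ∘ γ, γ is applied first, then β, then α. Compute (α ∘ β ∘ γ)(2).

2

(α ∘ β ∘ γ)(2) = α(β(γ(2))). γ(2) = 1, then β(1) = 6, then α(6) = 2, so the result is 2.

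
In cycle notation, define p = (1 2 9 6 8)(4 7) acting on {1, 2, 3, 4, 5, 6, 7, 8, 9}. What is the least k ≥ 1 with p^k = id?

10

The cycle type of p is (5, 2, 1, 1).
The order is lcm(5, 2) = 10.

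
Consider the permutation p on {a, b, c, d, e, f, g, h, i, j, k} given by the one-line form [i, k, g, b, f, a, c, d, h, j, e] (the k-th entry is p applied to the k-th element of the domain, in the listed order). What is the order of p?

8

Writing p as disjoint cycles, the cycle lengths are 8, 2, 1.
Since disjoint cycles commute, ord(p) = lcm(8, 2) = 8.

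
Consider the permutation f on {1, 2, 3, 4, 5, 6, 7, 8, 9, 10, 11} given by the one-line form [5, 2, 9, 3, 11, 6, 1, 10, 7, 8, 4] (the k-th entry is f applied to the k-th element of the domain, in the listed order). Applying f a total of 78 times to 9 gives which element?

7

Tracing 9 → 7 → … returns to 9 after 7 steps, so 9 lies in a 7-cycle (1 5 11 4 3 9 7).
On a 7-cycle, f^7 is the identity, so f^78 = f^1 there (78 ≡ 1 mod 7).
Stepping 1 place around the cycle: 9 → 7.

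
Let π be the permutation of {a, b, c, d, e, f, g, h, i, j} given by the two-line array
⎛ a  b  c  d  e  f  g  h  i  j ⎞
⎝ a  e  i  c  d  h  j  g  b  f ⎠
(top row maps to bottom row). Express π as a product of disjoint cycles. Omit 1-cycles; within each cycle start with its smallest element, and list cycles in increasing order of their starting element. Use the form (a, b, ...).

From b: b → e → d → c → i → b, closing the cycle (b, e, d, c, i).
Repeating from the next unused element and collecting all non-trivial cycles gives (b, e, d, c, i)(f, h, g, j).

(b, e, d, c, i)(f, h, g, j)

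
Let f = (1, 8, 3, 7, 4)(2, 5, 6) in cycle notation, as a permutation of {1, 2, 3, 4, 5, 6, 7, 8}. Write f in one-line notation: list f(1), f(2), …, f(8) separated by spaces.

8 5 7 1 6 2 4 3

Each element maps to the next entry in its cycle (wrapping to the front): 1↦8, 2↦5, 3↦7, 4↦1, 5↦6, 6↦2, 7↦4, 8↦3.
Listing these in domain order gives 8 5 7 1 6 2 4 3.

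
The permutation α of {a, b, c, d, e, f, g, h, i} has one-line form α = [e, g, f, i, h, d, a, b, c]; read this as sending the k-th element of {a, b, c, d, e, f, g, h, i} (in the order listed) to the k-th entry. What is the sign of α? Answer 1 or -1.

In disjoint-cycle form the cycle lengths are 5, 4.
A cycle of length ℓ contributes ℓ−1 transpositions, so α is a product of 4 + 3 = 7 transpositions — odd.

-1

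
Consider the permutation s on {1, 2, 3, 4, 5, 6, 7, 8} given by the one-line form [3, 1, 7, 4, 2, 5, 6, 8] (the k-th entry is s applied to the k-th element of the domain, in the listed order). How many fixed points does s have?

The fixed points (elements with s(x) = x) are {4, 8}, so there are 2.

2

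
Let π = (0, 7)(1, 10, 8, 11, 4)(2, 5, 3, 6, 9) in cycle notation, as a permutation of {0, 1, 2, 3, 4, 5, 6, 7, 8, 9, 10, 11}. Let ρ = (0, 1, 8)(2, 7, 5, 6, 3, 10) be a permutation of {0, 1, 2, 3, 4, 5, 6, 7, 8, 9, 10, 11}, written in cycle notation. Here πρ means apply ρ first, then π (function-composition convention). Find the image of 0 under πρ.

10

(πρ)(0) = π(ρ(0)). ρ(0) = 1, then π(1) = 10. So (πρ)(0) = 10.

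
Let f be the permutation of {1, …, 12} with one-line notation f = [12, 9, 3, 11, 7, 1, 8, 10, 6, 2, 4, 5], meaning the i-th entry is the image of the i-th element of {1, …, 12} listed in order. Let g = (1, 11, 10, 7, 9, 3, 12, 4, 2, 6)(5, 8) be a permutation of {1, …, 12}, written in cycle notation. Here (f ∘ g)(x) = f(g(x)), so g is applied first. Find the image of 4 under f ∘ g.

9

First apply g: g(4) = 2, then f(2) = 9. Thus (f ∘ g)(4) = 9.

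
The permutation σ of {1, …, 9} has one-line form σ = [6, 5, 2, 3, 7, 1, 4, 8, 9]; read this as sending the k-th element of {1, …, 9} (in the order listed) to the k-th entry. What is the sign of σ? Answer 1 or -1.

In disjoint-cycle form the cycle lengths are 5, 2, 1, 1.
A cycle of length ℓ contributes ℓ−1 transpositions, so σ is a product of 4 + 1 = 5 transpositions — odd.

-1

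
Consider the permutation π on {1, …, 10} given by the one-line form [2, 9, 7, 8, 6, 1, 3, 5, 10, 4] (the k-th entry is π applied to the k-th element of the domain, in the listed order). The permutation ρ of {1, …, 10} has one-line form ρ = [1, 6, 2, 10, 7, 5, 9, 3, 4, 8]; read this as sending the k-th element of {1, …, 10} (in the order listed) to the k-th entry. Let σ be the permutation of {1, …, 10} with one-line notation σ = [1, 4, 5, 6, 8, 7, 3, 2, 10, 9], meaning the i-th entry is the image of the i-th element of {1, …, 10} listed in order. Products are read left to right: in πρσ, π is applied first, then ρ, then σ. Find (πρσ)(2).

6

Chase 2: π(2) = 9; ρ(9) = 4; σ(4) = 6. Hence (πρσ)(2) = 6.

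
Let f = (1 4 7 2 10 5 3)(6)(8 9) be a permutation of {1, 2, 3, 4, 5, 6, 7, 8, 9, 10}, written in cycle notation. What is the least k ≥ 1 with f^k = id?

The disjoint cycles have lengths 7, 2, 1.
Since disjoint cycles commute, ord(f) = lcm(7, 2) = 14.

14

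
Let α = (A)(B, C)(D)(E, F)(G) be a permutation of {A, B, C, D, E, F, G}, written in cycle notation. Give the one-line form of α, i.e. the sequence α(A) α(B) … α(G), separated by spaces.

A C B D F E G

Each element maps to the next entry in its cycle (wrapping to the front): A→A, B→C, C→B, D→D, E→F, F→E, G→G.
Listing these in domain order gives A C B D F E G.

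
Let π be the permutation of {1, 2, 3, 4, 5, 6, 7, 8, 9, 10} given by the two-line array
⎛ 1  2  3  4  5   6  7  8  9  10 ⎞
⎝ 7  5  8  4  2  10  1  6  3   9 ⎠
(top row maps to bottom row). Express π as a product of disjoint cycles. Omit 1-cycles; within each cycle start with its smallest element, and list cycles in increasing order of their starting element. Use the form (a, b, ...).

(1, 7)(2, 5)(3, 8, 6, 10, 9)

Start at 1 and follow images: 1 → 7 → 1, giving the cycle (1, 7).
Continuing from each remaining unvisited element yields (1, 7)(2, 5)(3, 8, 6, 10, 9).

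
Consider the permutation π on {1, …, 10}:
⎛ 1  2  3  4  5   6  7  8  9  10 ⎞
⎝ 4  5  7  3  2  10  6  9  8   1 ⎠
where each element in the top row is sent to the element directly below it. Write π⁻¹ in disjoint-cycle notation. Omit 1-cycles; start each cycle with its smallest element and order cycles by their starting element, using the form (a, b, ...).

(1, 10, 6, 7, 3, 4)(2, 5)(8, 9)

First write π in disjoint cycles: (1, 4, 3, 7, 6, 10)(2, 5)(8, 9).
The inverse reverses every cycle; in canonical form, π⁻¹ = (1, 10, 6, 7, 3, 4)(2, 5)(8, 9).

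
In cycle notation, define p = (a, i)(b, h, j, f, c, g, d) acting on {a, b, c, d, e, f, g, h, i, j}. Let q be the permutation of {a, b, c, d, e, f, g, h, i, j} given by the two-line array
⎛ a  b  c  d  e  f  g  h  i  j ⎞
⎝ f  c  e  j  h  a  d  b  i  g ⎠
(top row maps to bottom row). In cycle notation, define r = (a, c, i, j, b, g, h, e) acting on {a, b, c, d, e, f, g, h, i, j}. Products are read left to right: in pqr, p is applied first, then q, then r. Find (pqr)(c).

d

Apply the permutations in order: p(c) = g, then q(g) = d, then r(d) = d. So (pqr)(c) = d.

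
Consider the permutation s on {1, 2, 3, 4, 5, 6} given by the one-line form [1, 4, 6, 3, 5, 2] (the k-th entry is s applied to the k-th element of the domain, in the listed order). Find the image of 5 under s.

5

5 is element number 5 of the domain, and entry number 5 of the one-line form is 5, so s(5) = 5.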